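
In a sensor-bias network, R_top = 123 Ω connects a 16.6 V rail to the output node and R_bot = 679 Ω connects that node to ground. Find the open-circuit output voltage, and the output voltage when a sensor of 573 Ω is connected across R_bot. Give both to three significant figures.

Open-circuit: V = 16.6 × 679/(123 + 679) = 14.1 V.
With the load, R_bot becomes R_bot‖R_L = 310.8 Ω, so V = 16.6 × 310.8/433.8 = 11.9 V.

Unloaded: 14.1 V; loaded: 11.9 V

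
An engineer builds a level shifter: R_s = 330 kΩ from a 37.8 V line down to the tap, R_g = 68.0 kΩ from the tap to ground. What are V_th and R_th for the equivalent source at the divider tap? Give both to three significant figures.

V_th = 6.46 V, R_th = 56.4 kΩ

V_th is the open-circuit tap voltage: 37.8 × 68.0/(330 + 68.0) = 6.46 V.
With the supply zeroed, R_s and R_g appear in parallel from the tap: R_th = R_s‖R_g = (330 × 68.0)/398.0 = 56.4 kΩ.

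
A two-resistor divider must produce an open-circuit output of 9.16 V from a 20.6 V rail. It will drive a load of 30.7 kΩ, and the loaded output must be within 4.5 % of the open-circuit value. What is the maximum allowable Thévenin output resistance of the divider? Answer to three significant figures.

R_th ≤ 1.45 kΩ

Loading drop = R_th/(R_th + R_L) ≤ 0.0450, so R_th ≤ R_L · ε/(1−ε) = 30.7 kΩ × 0.0450/0.9550 = 1.45 kΩ.
(Any R1, R2 with R2/(R1+R2) = 0.445 and R1‖R2 ≤ 1.45 kΩ will meet the spec.)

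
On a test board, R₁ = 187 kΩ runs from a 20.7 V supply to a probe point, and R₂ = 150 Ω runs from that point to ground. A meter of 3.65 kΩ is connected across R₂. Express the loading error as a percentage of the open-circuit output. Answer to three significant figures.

3.94 %

The divider's output (Thévenin) resistance is R₁‖R₂ = 149.9 Ω.
Fractional drop under load = R_th/(R_th + R_L) = 149.9 / (149.9 + 3650) = 0.03944.
So the output falls by 3.94 %.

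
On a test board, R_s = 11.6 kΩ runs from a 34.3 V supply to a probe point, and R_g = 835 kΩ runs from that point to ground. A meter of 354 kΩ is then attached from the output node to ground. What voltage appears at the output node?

V_out ≈ 32.8 V

The load sits in parallel with R_g: R_g‖R_L = (835 × 354) / (835 + 354) = 248.6 kΩ.
V_out = 34.3 × 248.6 / (11.6 + 248.6) = 34.3 × 248.6/260.2 = 32.8 V.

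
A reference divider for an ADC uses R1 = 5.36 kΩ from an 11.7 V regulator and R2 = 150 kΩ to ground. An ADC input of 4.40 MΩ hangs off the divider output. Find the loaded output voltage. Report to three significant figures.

V_out ≈ 11.3 V

The load sits in parallel with R2: R2‖R_L = (150 × 4400) / (150 + 4400) = 145.1 kΩ.
V_out = 11.7 × 145.1 / (5.36 + 145.1) = 11.7 × 145.1/150.4 = 11.3 V.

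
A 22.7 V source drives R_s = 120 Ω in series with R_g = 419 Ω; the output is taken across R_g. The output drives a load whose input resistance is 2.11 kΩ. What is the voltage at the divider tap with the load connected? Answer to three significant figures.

The load sits in parallel with R_g: R_g‖R_L = (419 × 2110) / (419 + 2110) = 349.6 Ω.
V_out = 22.7 × 349.6 / (120 + 349.6) = 22.7 × 349.6/469.6 = 16.9 V.

V_out ≈ 16.9 V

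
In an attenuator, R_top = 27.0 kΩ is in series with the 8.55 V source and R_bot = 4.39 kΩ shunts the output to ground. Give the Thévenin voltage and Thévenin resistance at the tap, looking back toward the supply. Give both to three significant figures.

V_th is the open-circuit tap voltage: 8.55 × 4.39/(27.0 + 4.39) = 1.20 V.
With the supply zeroed, R_top and R_bot appear in parallel from the tap: R_th = R_top‖R_bot = (27.0 × 4.39)/31.39 = 3.78 kΩ.

V_th = 1.20 V, R_th = 3.78 kΩ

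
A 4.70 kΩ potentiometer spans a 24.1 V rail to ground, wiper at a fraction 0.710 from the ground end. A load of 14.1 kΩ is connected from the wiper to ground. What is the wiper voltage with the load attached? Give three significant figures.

V ≈ 16.0 V

The wiper splits the pot into (1−α)R = 1.363 kΩ above and αR = 3.337 kΩ below.
Lower section ‖ load = 2.698 kΩ.
V_wiper = 24.1 × 2.698/(1.363 + 2.698) = 16.0 V.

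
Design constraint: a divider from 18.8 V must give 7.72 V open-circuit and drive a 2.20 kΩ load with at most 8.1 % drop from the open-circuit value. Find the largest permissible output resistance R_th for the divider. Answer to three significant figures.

R_th ≤ 194 Ω

Loading drop = R_th/(R_th + R_L) ≤ 0.0810, so R_th ≤ R_L · ε/(1−ε) = 2.20 kΩ × 0.0810/0.9190 = 194 Ω.
(Any R1, R2 with R2/(R1+R2) = 0.411 and R1‖R2 ≤ 194 Ω will meet the spec.)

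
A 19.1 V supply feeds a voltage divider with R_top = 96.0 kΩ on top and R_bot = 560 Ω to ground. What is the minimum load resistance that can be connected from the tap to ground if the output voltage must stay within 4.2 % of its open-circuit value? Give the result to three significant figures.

Output resistance R_th = R_top‖R_bot = (96000 × 560)/96560 = 556.8 Ω.
The fractional drop is R_th/(R_th + R_L); requiring this ≤ 0.0420 gives R_L ≥ R_th(1/0.0420 − 1) = 556.8 × 22.81 = 12.7 kΩ.

R_L(min) ≈ 12.7 kΩ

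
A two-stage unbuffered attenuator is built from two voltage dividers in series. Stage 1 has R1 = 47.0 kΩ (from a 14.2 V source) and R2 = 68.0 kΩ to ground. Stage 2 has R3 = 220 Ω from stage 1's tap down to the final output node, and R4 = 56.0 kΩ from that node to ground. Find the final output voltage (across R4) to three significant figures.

V_out ≈ 5.60 V

Stage 2 presents R3+R4 = 56220 Ω as a load on stage 1's tap.
Stage 1's lower leg becomes R2‖(R3+R4) = 30780 Ω, so V_mid = 14.2 × 30780/77780 = 5.619 V.
Stage 2 is itself unloaded: V_out = V_mid × R4/(R3+R4) = 5.619 × 56000/56220 = 5.60 V.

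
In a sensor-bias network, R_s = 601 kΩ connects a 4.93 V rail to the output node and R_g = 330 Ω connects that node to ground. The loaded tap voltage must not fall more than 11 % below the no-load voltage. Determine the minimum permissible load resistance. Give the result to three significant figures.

R_L(min) ≈ 2.67 kΩ

Output resistance R_th = R_s‖R_g = (601000 × 330)/601300 = 329.8 Ω.
The fractional drop is R_th/(R_th + R_L); requiring this ≤ 0.110 gives R_L ≥ R_th(1/0.110 − 1) = 329.8 × 8.091 = 2.67 kΩ.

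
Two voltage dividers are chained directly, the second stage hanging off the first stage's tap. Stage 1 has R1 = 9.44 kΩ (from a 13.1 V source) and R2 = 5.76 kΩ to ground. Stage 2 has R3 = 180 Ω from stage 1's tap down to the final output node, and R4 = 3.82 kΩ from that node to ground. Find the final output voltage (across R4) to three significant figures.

V_out ≈ 2.50 V

Stage 2 presents R3+R4 = 4000 Ω as a load on stage 1's tap.
Stage 1's lower leg becomes R2‖(R3+R4) = 2361 Ω, so V_mid = 13.1 × 2361/11800 = 2.621 V.
Stage 2 is itself unloaded: V_out = V_mid × R4/(R3+R4) = 2.621 × 3820/4000 = 2.50 V.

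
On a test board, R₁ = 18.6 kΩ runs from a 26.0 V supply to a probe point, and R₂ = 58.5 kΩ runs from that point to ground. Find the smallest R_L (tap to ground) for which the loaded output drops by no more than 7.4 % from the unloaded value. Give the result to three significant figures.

Output resistance R_th = R₁‖R₂ = (18.6 × 58.5)/77.10 = 14.11 kΩ.
The fractional drop is R_th/(R_th + R_L); requiring this ≤ 0.0740 gives R_L ≥ R_th(1/0.0740 − 1) = 14.11 × 12.51 = 177 kΩ.

R_L(min) ≈ 177 kΩ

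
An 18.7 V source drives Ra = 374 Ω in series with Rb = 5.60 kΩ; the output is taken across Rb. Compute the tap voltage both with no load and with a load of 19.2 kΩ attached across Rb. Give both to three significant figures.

Open-circuit: V = 18.7 × 5600/(374 + 5600) = 17.5 V.
With the load, Rb becomes Rb‖R_L = 4335 Ω, so V = 18.7 × 4335/4709 = 17.2 V.

Unloaded: 17.5 V; loaded: 17.2 V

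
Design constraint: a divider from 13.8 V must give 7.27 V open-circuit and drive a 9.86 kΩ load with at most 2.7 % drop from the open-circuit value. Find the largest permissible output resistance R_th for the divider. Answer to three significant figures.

R_th ≤ 274 Ω

Loading drop = R_th/(R_th + R_L) ≤ 0.0270, so R_th ≤ R_L · ε/(1−ε) = 9.86 kΩ × 0.0270/0.9730 = 274 Ω.
(Any R1, R2 with R2/(R1+R2) = 0.527 and R1‖R2 ≤ 274 Ω will meet the spec.)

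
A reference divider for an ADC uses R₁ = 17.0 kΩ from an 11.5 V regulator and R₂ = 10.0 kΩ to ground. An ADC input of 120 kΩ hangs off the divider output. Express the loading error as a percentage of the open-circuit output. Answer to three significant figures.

The divider's output (Thévenin) resistance is R₁‖R₂ = 6.296 kΩ.
Fractional drop under load = R_th/(R_th + R_L) = 6.296 / (6.296 + 120) = 0.04985.
So the output falls by 4.99 %.

4.99 %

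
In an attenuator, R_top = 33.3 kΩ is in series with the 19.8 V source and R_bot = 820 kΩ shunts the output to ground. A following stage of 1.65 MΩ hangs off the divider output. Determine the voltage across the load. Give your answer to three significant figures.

The load sits in parallel with R_bot: R_bot‖R_L = (820 × 1650) / (820 + 1650) = 547.8 kΩ.
V_out = 19.8 × 547.8 / (33.3 + 547.8) = 19.8 × 547.8/581.1 = 18.7 V.

V_out ≈ 18.7 V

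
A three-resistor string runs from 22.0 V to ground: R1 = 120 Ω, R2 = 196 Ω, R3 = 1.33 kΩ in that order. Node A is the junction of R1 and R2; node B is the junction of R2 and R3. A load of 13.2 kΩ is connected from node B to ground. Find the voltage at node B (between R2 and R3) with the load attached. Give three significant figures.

V ≈ 17.4 V

At node B, R3 is in parallel with the load: R3‖R_L = 1208 Ω.
Below node A the resistance is R2 + (R3‖R_L) = 1404 Ω, so V_A = 22.0 × 1404/1524 = 20.27 V.
Then V_B = V_A × (R3‖R_L)/(R2 + R3‖R_L) = 20.27 × 1208/1404 = 17.4 V.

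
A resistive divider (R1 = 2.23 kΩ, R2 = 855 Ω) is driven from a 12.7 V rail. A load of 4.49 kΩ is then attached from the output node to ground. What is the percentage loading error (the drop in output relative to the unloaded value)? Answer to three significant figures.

12.1 %

The divider's output (Thévenin) resistance is R1‖R2 = 618.0 Ω.
Fractional drop under load = R_th/(R_th + R_L) = 618.0 / (618.0 + 4490) = 0.1210.
So the output falls by 12.1 %.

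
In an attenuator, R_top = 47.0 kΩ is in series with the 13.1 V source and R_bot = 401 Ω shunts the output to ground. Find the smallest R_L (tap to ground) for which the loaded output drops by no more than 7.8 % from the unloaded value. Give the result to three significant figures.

R_L(min) ≈ 4.70 kΩ

Output resistance R_th = R_top‖R_bot = (47000 × 401)/47400 = 397.6 Ω.
The fractional drop is R_th/(R_th + R_L); requiring this ≤ 0.0780 gives R_L ≥ R_th(1/0.0780 − 1) = 397.6 × 11.82 = 4.70 kΩ.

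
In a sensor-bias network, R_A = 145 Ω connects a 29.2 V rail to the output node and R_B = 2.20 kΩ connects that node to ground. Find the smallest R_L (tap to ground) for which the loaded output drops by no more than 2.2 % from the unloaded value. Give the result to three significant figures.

R_L(min) ≈ 6.05 kΩ

Output resistance R_th = R_A‖R_B = (145 × 2200)/2345 = 136.0 Ω.
The fractional drop is R_th/(R_th + R_L); requiring this ≤ 0.0220 gives R_L ≥ R_th(1/0.0220 − 1) = 136.0 × 44.45 = 6.05 kΩ.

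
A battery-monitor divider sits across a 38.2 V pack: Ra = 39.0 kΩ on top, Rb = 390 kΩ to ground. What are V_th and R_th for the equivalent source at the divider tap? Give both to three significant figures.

V_th is the open-circuit tap voltage: 38.2 × 390/(39.0 + 390) = 34.7 V.
With the supply zeroed, Ra and Rb appear in parallel from the tap: R_th = Ra‖Rb = (39.0 × 390)/429.0 = 35.5 kΩ.

V_th = 34.7 V, R_th = 35.5 kΩ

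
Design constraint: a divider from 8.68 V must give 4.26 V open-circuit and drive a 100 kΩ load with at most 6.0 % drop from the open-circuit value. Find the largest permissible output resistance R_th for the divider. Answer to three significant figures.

R_th ≤ 6.38 kΩ

Loading drop = R_th/(R_th + R_L) ≤ 0.0600, so R_th ≤ R_L · ε/(1−ε) = 100 kΩ × 0.0600/0.9400 = 6.38 kΩ.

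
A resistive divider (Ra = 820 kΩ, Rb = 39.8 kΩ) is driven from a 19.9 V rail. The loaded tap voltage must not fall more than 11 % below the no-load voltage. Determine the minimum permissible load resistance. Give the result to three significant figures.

Output resistance R_th = Ra‖Rb = (820 × 39.8)/859.8 = 37.96 kΩ.
The fractional drop is R_th/(R_th + R_L); requiring this ≤ 0.110 gives R_L ≥ R_th(1/0.110 − 1) = 37.96 × 8.091 = 307 kΩ.

R_L(min) ≈ 307 kΩ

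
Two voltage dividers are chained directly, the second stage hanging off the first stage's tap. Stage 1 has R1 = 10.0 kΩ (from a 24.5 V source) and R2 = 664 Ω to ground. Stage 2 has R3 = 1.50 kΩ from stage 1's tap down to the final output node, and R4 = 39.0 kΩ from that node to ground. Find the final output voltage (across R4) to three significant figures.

Stage 2 presents R3+R4 = 40500 Ω as a load on stage 1's tap.
Stage 1's lower leg becomes R2‖(R3+R4) = 653.3 Ω, so V_mid = 24.5 × 653.3/10650 = 1.502 V.
Stage 2 is itself unloaded: V_out = V_mid × R4/(R3+R4) = 1.502 × 39000/40500 = 1.45 V.

V_out ≈ 1.45 V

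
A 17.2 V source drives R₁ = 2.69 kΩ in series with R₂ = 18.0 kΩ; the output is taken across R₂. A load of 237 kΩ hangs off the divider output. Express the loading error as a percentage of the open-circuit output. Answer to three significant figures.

0.978 %

The divider's output (Thévenin) resistance is R₁‖R₂ = 2.340 kΩ.
Fractional drop under load = R_th/(R_th + R_L) = 2.340 / (2.340 + 237) = 0.009778.
So the output falls by 0.978 %.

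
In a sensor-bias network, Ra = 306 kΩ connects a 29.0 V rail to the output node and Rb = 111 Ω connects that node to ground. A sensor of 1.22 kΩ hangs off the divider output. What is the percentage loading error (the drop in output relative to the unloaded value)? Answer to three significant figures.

The divider's output (Thévenin) resistance is Ra‖Rb = 111.0 Ω.
Fractional drop under load = R_th/(R_th + R_L) = 111.0 / (111.0 + 1220) = 0.08337.
So the output falls by 8.34 %.

8.34 %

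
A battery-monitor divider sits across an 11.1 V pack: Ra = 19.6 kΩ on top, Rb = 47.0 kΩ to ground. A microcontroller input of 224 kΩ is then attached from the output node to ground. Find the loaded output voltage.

The load sits in parallel with Rb: Rb‖R_L = (47.0 × 224) / (47.0 + 224) = 38.85 kΩ.
V_out = 11.1 × 38.85 / (19.6 + 38.85) = 11.1 × 38.85/58.45 = 7.38 V.

V_out ≈ 7.38 V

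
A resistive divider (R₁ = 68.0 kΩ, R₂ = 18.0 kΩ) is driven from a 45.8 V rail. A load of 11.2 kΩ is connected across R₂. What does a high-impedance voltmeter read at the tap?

The load sits in parallel with R₂: R₂‖R_L = (18.0 × 11.2) / (18.0 + 11.2) = 6.904 kΩ.
V_out = 45.8 × 6.904 / (68.0 + 6.904) = 45.8 × 6.904/74.90 = 4.22 V.

V_out ≈ 4.22 V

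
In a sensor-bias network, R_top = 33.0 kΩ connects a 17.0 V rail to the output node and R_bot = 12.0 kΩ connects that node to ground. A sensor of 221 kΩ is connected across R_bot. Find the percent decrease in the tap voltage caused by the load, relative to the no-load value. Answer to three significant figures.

The divider's output (Thévenin) resistance is R_top‖R_bot = 8.800 kΩ.
Fractional drop under load = R_th/(R_th + R_L) = 8.800 / (8.800 + 221) = 0.03829.
So the output falls by 3.83 %.

3.83 %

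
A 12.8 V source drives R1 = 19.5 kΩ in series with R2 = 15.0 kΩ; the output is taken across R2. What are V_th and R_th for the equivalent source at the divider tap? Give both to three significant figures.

V_th = 5.57 V, R_th = 8.48 kΩ

V_th is the open-circuit tap voltage: 12.8 × 15.0/(19.5 + 15.0) = 5.57 V.
With the supply zeroed, R1 and R2 appear in parallel from the tap: R_th = R1‖R2 = (19.5 × 15.0)/34.50 = 8.48 kΩ.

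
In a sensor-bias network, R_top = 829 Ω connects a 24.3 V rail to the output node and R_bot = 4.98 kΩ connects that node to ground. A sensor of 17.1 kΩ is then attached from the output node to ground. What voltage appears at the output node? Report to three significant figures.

The load sits in parallel with R_bot: R_bot‖R_L = (4980 × 17100) / (4980 + 17100) = 3857 Ω.
V_out = 24.3 × 3857 / (829 + 3857) = 24.3 × 3857/4686 = 20.0 V.
(Unloaded it would have been 20.8 V.)

V_out ≈ 20.0 V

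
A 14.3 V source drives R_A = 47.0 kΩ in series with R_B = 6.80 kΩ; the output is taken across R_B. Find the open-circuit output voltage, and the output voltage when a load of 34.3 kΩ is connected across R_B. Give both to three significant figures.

Open-circuit: V = 14.3 × 6.80/(47.0 + 6.80) = 1.81 V.
With the load, R_B becomes R_B‖R_L = 5.675 kΩ, so V = 14.3 × 5.675/52.67 = 1.54 V.

Unloaded: 1.81 V; loaded: 1.54 V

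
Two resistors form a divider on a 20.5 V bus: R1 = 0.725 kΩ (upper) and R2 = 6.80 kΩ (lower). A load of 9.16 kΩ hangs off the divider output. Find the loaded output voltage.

The load sits in parallel with R2: R2‖R_L = (6800 × 9160) / (6800 + 9160) = 3903 Ω.
V_out = 20.5 × 3903 / (725 + 3903) = 20.5 × 3903/4628 = 17.3 V.

V_out ≈ 17.3 V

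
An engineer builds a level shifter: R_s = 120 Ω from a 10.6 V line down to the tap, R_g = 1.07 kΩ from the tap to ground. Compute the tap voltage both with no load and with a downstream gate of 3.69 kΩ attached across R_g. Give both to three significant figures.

Open-circuit: V = 10.6 × 1070/(120 + 1070) = 9.53 V.
With the load, R_g becomes R_g‖R_L = 829.5 Ω, so V = 10.6 × 829.5/949.5 = 9.26 V.

Unloaded: 9.53 V; loaded: 9.26 V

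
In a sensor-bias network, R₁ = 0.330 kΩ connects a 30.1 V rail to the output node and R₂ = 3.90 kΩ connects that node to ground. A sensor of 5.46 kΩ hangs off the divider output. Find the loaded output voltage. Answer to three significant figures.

V_out ≈ 26.3 V

The load sits in parallel with R₂: R₂‖R_L = (3900 × 5460) / (3900 + 5460) = 2275 Ω.
V_out = 30.1 × 2275 / (330 + 2275) = 30.1 × 2275/2605 = 26.3 V.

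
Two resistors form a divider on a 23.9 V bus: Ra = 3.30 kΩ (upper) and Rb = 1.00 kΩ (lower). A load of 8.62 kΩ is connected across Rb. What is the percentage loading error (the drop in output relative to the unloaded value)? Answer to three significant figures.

The divider's output (Thévenin) resistance is Ra‖Rb = 0.7674 kΩ.
Fractional drop under load = R_th/(R_th + R_L) = 0.7674 / (0.7674 + 8.62) = 0.08175.
So the output falls by 8.18 %.

8.18 %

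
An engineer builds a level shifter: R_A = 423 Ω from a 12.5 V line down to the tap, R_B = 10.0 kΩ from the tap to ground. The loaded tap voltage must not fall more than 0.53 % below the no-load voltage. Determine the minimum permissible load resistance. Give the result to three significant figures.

Output resistance R_th = R_A‖R_B = (423 × 10000)/10420 = 405.8 Ω.
The fractional drop is R_th/(R_th + R_L); requiring this ≤ 0.00530 gives R_L ≥ R_th(1/0.00530 − 1) = 405.8 × 187.7 = 76.2 kΩ.

R_L(min) ≈ 76.2 kΩ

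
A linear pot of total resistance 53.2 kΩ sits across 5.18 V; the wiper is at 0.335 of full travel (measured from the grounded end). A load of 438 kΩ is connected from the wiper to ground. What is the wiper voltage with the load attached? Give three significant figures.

V ≈ 1.69 V

The wiper splits the pot into (1−α)R = 35.38 kΩ above and αR = 17.82 kΩ below.
Lower section ‖ load = 17.13 kΩ.
V_wiper = 5.18 × 17.13/(35.38 + 17.13) = 1.69 V.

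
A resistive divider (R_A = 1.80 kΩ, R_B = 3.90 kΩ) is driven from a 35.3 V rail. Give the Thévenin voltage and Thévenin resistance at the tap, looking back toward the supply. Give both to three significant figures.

V_th is the open-circuit tap voltage: 35.3 × 3.90/(1.80 + 3.90) = 24.2 V.
With the supply zeroed, R_A and R_B appear in parallel from the tap: R_th = R_A‖R_B = (1.80 × 3.90)/5.700 = 1.23 kΩ.

V_th = 24.2 V, R_th = 1.23 kΩ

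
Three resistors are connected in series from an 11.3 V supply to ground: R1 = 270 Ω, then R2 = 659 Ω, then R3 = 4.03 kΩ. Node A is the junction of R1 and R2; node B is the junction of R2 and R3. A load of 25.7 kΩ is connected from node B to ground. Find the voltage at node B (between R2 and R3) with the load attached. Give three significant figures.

V ≈ 8.92 V

At node B, R3 is in parallel with the load: R3‖R_L = 3484 Ω.
Below node A the resistance is R2 + (R3‖R_L) = 4143 Ω, so V_A = 11.3 × 4143/4413 = 10.61 V.
Then V_B = V_A × (R3‖R_L)/(R2 + R3‖R_L) = 10.61 × 3484/4143 = 8.92 V.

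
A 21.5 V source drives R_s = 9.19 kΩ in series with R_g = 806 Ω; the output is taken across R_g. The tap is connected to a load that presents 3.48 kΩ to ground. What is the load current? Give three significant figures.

I_L ≈ 0.411 mA

R_g‖R_L = 654.4 Ω; V_out = 21.5 × 654.4/9844 = 1.429 V.
I_L = V_out / R_L = 1.429 / 3.48 kΩ = 0.411 mA.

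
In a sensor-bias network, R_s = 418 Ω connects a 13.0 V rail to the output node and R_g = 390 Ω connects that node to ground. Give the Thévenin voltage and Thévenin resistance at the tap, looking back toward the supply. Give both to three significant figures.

V_th = 6.27 V, R_th = 202 Ω

V_th is the open-circuit tap voltage: 13.0 × 390/(418 + 390) = 6.27 V.
With the supply zeroed, R_s and R_g appear in parallel from the tap: R_th = R_s‖R_g = (418 × 390)/808.0 = 202 Ω.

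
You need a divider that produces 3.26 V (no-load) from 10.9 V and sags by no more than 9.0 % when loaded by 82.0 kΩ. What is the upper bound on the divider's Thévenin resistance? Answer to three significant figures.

Loading drop = R_th/(R_th + R_L) ≤ 0.0900, so R_th ≤ R_L · ε/(1−ε) = 82.0 kΩ × 0.0900/0.9100 = 8.11 kΩ.
(Any R1, R2 with R2/(R1+R2) = 0.299 and R1‖R2 ≤ 8.11 kΩ will meet the spec.)

R_th ≤ 8.11 kΩ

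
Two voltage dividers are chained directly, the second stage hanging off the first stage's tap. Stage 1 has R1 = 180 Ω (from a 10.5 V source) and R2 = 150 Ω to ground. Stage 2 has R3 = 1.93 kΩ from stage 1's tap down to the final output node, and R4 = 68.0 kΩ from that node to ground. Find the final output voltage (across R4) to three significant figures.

Stage 2 presents R3+R4 = 69930 Ω as a load on stage 1's tap.
Stage 1's lower leg becomes R2‖(R3+R4) = 149.7 Ω, so V_mid = 10.5 × 149.7/329.7 = 4.767 V.
Stage 2 is itself unloaded: V_out = V_mid × R4/(R3+R4) = 4.767 × 68000/69930 = 4.64 V.

V_out ≈ 4.64 V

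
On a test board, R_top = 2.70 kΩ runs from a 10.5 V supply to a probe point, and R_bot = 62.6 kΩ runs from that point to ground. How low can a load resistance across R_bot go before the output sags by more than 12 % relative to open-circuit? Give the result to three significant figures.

R_L(min) ≈ 19.0 kΩ

Output resistance R_th = R_top‖R_bot = (2.70 × 62.6)/65.30 = 2.588 kΩ.
The fractional drop is R_th/(R_th + R_L); requiring this ≤ 0.120 gives R_L ≥ R_th(1/0.120 − 1) = 2.588 × 7.333 = 19.0 kΩ.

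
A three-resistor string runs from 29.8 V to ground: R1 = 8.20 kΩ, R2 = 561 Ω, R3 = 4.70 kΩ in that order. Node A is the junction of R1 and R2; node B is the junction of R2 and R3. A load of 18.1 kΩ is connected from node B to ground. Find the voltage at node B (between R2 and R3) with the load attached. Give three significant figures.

V ≈ 8.90 V

At node B, R3 is in parallel with the load: R3‖R_L = 3731 Ω.
Below node A the resistance is R2 + (R3‖R_L) = 4292 Ω, so V_A = 29.8 × 4292/12490 = 10.24 V.
Then V_B = V_A × (R3‖R_L)/(R2 + R3‖R_L) = 10.24 × 3731/4292 = 8.90 V.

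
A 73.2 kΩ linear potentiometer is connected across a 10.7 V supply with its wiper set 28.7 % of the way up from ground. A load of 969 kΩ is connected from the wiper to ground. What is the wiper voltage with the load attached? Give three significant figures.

V ≈ 3.02 V

The wiper splits the pot into (1−α)R = 52.19 kΩ above and αR = 21.01 kΩ below.
Lower section ‖ load = 20.56 kΩ.
V_wiper = 10.7 × 20.56/(52.19 + 20.56) = 3.02 V.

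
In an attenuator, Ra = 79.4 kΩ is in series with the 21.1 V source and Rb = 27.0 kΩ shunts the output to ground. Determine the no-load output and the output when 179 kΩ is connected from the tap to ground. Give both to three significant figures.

Unloaded: 5.35 V; loaded: 4.81 V

Open-circuit: V = 21.1 × 27.0/(79.4 + 27.0) = 5.35 V.
With the load, Rb becomes Rb‖R_L = 23.46 kΩ, so V = 21.1 × 23.46/102.9 = 4.81 V.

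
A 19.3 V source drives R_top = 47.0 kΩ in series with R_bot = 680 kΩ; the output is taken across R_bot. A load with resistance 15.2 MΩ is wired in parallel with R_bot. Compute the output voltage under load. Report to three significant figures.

V_out ≈ 18.0 V

The load sits in parallel with R_bot: R_bot‖R_L = (680 × 15200) / (680 + 15200) = 650.9 kΩ.
V_out = 19.3 × 650.9 / (47.0 + 650.9) = 19.3 × 650.9/697.9 = 18.0 V.
(Unloaded it would have been 18.1 V.)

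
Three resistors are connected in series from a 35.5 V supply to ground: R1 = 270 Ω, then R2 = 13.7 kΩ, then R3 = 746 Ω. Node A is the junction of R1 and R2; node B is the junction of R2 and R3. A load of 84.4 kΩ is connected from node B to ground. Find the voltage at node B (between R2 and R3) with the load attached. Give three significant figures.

At node B, R3 is in parallel with the load: R3‖R_L = 739.5 Ω.
Below node A the resistance is R2 + (R3‖R_L) = 14440 Ω, so V_A = 35.5 × 14440/14710 = 34.85 V.
Then V_B = V_A × (R3‖R_L)/(R2 + R3‖R_L) = 34.85 × 739.5/14440 = 1.78 V.

V ≈ 1.78 V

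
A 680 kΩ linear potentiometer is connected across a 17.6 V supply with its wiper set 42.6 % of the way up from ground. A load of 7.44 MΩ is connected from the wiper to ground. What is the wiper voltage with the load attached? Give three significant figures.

V ≈ 7.33 V

The wiper splits the pot into (1−α)R = 390.3 kΩ above and αR = 289.7 kΩ below.
Lower section ‖ load = 278.8 kΩ.
V_wiper = 17.6 × 278.8/(390.3 + 278.8) = 7.33 V.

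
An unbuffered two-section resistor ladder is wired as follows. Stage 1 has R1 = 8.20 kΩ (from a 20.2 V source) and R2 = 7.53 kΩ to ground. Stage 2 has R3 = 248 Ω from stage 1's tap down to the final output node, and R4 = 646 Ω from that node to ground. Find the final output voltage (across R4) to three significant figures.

V_out ≈ 1.30 V

Stage 2 presents R3+R4 = 894.0 Ω as a load on stage 1's tap.
Stage 1's lower leg becomes R2‖(R3+R4) = 799.1 Ω, so V_mid = 20.2 × 799.1/8999 = 1.794 V.
Stage 2 is itself unloaded: V_out = V_mid × R4/(R3+R4) = 1.794 × 646/894.0 = 1.30 V.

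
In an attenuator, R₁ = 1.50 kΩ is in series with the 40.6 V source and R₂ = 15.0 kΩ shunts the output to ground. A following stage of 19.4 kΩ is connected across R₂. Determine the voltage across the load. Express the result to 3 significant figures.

The load sits in parallel with R₂: R₂‖R_L = (15.0 × 19.4) / (15.0 + 19.4) = 8.459 kΩ.
V_out = 40.6 × 8.459 / (1.50 + 8.459) = 40.6 × 8.459/9.959 = 34.5 V.

V_out ≈ 34.5 V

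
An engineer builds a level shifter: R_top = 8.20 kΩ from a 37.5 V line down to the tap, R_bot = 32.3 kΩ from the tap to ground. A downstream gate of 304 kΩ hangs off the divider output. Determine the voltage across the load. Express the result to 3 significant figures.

V_out ≈ 29.3 V

The load sits in parallel with R_bot: R_bot‖R_L = (32.3 × 304) / (32.3 + 304) = 29.20 kΩ.
V_out = 37.5 × 29.20 / (8.20 + 29.20) = 37.5 × 29.20/37.40 = 29.3 V.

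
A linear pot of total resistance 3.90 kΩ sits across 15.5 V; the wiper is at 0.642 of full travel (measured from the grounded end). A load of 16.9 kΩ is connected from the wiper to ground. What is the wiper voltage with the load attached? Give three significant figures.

V ≈ 9.45 V

The wiper splits the pot into (1−α)R = 1.396 kΩ above and αR = 2.504 kΩ below.
Lower section ‖ load = 2.181 kΩ.
V_wiper = 15.5 × 2.181/(1.396 + 2.181) = 9.45 V.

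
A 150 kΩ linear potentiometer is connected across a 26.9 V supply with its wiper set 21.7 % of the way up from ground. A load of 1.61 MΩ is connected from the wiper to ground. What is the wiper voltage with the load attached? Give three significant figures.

The wiper splits the pot into (1−α)R = 117.5 kΩ above and αR = 32.55 kΩ below.
Lower section ‖ load = 31.90 kΩ.
V_wiper = 26.9 × 31.90/(117.5 + 31.90) = 5.75 V.

V ≈ 5.75 V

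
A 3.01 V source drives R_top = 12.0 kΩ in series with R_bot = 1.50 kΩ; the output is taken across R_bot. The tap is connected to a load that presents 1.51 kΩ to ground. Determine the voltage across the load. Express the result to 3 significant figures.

The load sits in parallel with R_bot: R_bot‖R_L = (1.50 × 1.51) / (1.50 + 1.51) = 0.7525 kΩ.
V_out = 3.01 × 0.7525 / (12.0 + 0.7525) = 3.01 × 0.7525/12.75 = 0.178 V.

V_out ≈ 0.178 V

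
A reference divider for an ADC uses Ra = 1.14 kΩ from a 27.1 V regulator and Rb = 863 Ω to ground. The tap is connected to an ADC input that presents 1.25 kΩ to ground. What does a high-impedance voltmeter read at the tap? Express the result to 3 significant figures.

V_out ≈ 8.38 V

The load sits in parallel with Rb: Rb‖R_L = (863 × 1250) / (863 + 1250) = 510.5 Ω.
V_out = 27.1 × 510.5 / (1140 + 510.5) = 27.1 × 510.5/1651 = 8.38 V.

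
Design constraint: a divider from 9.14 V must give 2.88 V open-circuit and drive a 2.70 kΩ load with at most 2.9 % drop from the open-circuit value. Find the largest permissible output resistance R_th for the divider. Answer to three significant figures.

Loading drop = R_th/(R_th + R_L) ≤ 0.0290, so R_th ≤ R_L · ε/(1−ε) = 2.70 kΩ × 0.0290/0.9710 = 80.6 Ω.
(Any R1, R2 with R2/(R1+R2) = 0.315 and R1‖R2 ≤ 80.6 Ω will meet the spec.)

R_th ≤ 80.6 Ω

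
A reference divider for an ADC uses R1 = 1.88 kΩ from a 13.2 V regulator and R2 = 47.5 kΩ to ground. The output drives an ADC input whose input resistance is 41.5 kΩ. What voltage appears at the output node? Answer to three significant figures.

The load sits in parallel with R2: R2‖R_L = (47.5 × 41.5) / (47.5 + 41.5) = 22.15 kΩ.
V_out = 13.2 × 22.15 / (1.88 + 22.15) = 13.2 × 22.15/24.03 = 12.2 V.

V_out ≈ 12.2 V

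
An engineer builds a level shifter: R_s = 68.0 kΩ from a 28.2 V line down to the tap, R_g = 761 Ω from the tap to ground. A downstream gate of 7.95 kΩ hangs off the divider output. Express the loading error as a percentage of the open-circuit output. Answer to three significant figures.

8.65 %

Unloaded V = 28.2 × 761/68760 = 0.31210 V.
Loaded: R_g‖R_L = 694.5 Ω, giving V = 28.2 × 694.5/68690 = 0.28511 V.
Drop = (0.31210 − 0.28511) / 0.31210 = 8.65 %.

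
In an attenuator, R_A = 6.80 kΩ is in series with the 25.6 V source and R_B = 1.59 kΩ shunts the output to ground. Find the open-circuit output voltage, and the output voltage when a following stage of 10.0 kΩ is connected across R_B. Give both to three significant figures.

Unloaded: 4.85 V; loaded: 4.30 V

Open-circuit: V = 25.6 × 1.59/(6.80 + 1.59) = 4.85 V.
With the load, R_B becomes R_B‖R_L = 1.372 kΩ, so V = 25.6 × 1.372/8.172 = 4.30 V.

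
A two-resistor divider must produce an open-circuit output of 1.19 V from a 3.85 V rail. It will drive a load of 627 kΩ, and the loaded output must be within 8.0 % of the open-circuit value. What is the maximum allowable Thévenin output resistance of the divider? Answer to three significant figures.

R_th ≤ 54.5 kΩ

Loading drop = R_th/(R_th + R_L) ≤ 0.0800, so R_th ≤ R_L · ε/(1−ε) = 627 kΩ × 0.0800/0.9200 = 54.5 kΩ.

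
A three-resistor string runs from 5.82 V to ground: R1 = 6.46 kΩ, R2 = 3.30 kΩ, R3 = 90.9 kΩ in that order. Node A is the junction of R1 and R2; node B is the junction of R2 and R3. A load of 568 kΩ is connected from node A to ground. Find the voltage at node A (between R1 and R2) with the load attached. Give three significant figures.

Below node A the series string R2+R3 = 94.20 kΩ sits in parallel with the 568 kΩ load: 80.80 kΩ.
V_A = 5.82 × 80.80/(6.46 + 80.80) = 5.39 V.

V ≈ 5.39 V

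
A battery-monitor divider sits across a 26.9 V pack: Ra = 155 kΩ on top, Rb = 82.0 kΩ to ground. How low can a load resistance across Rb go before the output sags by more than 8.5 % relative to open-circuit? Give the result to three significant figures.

R_L(min) ≈ 577 kΩ

Output resistance R_th = Ra‖Rb = (155 × 82.0)/237.0 = 53.63 kΩ.
The fractional drop is R_th/(R_th + R_L); requiring this ≤ 0.0850 gives R_L ≥ R_th(1/0.0850 − 1) = 53.63 × 10.76 = 577 kΩ.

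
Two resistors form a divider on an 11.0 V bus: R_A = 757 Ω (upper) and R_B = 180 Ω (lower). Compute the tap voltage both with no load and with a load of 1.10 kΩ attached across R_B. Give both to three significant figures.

Open-circuit: V = 11.0 × 180/(757 + 180) = 2.11 V.
With the load, R_B becomes R_B‖R_L = 154.7 Ω, so V = 11.0 × 154.7/911.7 = 1.87 V.

Unloaded: 2.11 V; loaded: 1.87 V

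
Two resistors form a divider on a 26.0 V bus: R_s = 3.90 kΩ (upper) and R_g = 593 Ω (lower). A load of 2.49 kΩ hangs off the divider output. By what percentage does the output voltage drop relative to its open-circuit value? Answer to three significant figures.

17.1 %

Unloaded V = 26.0 × 593/4493 = 3.432 V.
Loaded: R_g‖R_L = 478.9 Ω, giving V = 26.0 × 478.9/4379 = 2.844 V.
Drop = (3.432 − 2.844) / 3.432 = 17.1 %.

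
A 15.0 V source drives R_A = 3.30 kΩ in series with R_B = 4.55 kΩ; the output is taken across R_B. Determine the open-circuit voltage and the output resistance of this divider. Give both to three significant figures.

V_th = 8.69 V, R_th = 1.91 kΩ

V_th is the open-circuit tap voltage: 15.0 × 4.55/(3.30 + 4.55) = 8.69 V.
With the supply zeroed, R_A and R_B appear in parallel from the tap: R_th = R_A‖R_B = (3.30 × 4.55)/7.850 = 1.91 kΩ.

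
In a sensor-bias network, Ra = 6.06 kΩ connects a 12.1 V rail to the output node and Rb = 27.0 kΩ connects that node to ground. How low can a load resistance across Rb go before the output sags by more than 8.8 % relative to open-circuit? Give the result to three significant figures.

Output resistance R_th = Ra‖Rb = (6.06 × 27.0)/33.06 = 4.949 kΩ.
The fractional drop is R_th/(R_th + R_L); requiring this ≤ 0.0880 gives R_L ≥ R_th(1/0.0880 − 1) = 4.949 × 10.36 = 51.3 kΩ.

R_L(min) ≈ 51.3 kΩ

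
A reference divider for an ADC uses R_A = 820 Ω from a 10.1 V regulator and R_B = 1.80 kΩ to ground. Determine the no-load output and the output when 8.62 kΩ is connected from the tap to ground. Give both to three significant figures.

Unloaded: 6.94 V; loaded: 6.51 V

Open-circuit: V = 10.1 × 1800/(820 + 1800) = 6.94 V.
With the load, R_B becomes R_B‖R_L = 1489 Ω, so V = 10.1 × 1489/2309 = 6.51 V.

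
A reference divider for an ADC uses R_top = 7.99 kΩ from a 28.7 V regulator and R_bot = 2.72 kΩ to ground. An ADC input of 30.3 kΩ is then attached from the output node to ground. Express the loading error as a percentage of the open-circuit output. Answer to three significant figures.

6.28 %

The divider's output (Thévenin) resistance is R_top‖R_bot = 2.029 kΩ.
Fractional drop under load = R_th/(R_th + R_L) = 2.029 / (2.029 + 30.3) = 0.06277.
So the output falls by 6.28 %.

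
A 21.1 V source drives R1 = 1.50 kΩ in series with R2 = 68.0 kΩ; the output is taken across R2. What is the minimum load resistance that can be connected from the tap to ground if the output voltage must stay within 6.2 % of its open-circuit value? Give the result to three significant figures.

R_L(min) ≈ 22.2 kΩ

Output resistance R_th = R1‖R2 = (1.50 × 68.0)/69.50 = 1.468 kΩ.
The fractional drop is R_th/(R_th + R_L); requiring this ≤ 0.0620 gives R_L ≥ R_th(1/0.0620 − 1) = 1.468 × 15.13 = 22.2 kΩ.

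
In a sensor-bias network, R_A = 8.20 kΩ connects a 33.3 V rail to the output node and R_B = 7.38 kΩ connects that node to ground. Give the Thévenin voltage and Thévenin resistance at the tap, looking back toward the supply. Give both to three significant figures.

V_th = 15.8 V, R_th = 3.88 kΩ

V_th is the open-circuit tap voltage: 33.3 × 7.38/(8.20 + 7.38) = 15.8 V.
With the supply zeroed, R_A and R_B appear in parallel from the tap: R_th = R_A‖R_B = (8.20 × 7.38)/15.58 = 3.88 kΩ.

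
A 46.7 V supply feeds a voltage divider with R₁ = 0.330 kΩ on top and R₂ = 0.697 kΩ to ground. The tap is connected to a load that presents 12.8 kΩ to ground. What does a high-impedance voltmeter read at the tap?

V_out ≈ 31.1 V

The load sits in parallel with R₂: R₂‖R_L = (697 × 12800) / (697 + 12800) = 661.0 Ω.
V_out = 46.7 × 661.0 / (330 + 661.0) = 46.7 × 661.0/991.0 = 31.1 V.
(Unloaded it would have been 31.7 V.)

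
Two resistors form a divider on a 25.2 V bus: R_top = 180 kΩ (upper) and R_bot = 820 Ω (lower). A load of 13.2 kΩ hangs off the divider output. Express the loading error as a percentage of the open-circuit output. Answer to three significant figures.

5.82 %

The divider's output (Thévenin) resistance is R_top‖R_bot = 816.3 Ω.
Fractional drop under load = R_th/(R_th + R_L) = 816.3 / (816.3 + 13200) = 0.05824.
So the output falls by 5.82 %.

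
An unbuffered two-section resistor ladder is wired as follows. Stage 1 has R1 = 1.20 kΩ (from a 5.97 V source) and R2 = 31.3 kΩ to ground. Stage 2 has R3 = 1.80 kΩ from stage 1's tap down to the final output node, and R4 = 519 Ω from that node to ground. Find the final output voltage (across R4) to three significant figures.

V_out ≈ 0.859 V

Stage 2 presents R3+R4 = 2319 Ω as a load on stage 1's tap.
Stage 1's lower leg becomes R2‖(R3+R4) = 2159 Ω, so V_mid = 5.97 × 2159/3359 = 3.837 V.
Stage 2 is itself unloaded: V_out = V_mid × R4/(R3+R4) = 3.837 × 519/2319 = 0.859 V.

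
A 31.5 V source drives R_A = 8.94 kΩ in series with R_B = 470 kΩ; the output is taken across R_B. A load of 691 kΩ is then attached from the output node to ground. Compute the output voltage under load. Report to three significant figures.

V_out ≈ 30.5 V

The load sits in parallel with R_B: R_B‖R_L = (470 × 691) / (470 + 691) = 279.7 kΩ.
V_out = 31.5 × 279.7 / (8.94 + 279.7) = 31.5 × 279.7/288.7 = 30.5 V.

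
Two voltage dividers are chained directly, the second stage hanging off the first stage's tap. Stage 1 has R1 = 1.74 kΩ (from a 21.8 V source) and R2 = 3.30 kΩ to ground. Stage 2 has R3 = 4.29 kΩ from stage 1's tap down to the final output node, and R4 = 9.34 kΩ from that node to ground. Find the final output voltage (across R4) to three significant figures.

Stage 2 presents R3+R4 = 13.63 kΩ as a load on stage 1's tap.
Stage 1's lower leg becomes R2‖(R3+R4) = 2.657 kΩ, so V_mid = 21.8 × 2.657/4.397 = 13.17 V.
Stage 2 is itself unloaded: V_out = V_mid × R4/(R3+R4) = 13.17 × 9.34/13.63 = 9.03 V.

V_out ≈ 9.03 V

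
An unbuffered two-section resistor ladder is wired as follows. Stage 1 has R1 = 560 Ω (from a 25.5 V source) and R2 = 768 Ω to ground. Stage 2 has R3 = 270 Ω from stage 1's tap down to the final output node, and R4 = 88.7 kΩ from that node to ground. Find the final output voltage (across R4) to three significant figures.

Stage 2 presents R3+R4 = 88970 Ω as a load on stage 1's tap.
Stage 1's lower leg becomes R2‖(R3+R4) = 761.4 Ω, so V_mid = 25.5 × 761.4/1321 = 14.69 V.
Stage 2 is itself unloaded: V_out = V_mid × R4/(R3+R4) = 14.69 × 88700/88970 = 14.6 V.

V_out ≈ 14.6 V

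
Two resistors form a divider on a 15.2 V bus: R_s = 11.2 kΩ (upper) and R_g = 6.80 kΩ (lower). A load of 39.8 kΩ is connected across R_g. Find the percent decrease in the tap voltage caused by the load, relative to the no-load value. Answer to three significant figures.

The divider's output (Thévenin) resistance is R_s‖R_g = 4.231 kΩ.
Fractional drop under load = R_th/(R_th + R_L) = 4.231 / (4.231 + 39.8) = 0.09609.
So the output falls by 9.61 %.

9.61 %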